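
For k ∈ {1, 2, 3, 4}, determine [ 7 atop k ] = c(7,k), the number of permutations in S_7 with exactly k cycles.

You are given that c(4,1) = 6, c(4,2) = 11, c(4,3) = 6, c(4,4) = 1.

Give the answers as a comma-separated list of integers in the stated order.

720, 1764, 1624, 735

@5  (5,1):6·4+0→24, (5,2):11·4+6→50, (5,3):6·4+11→35, (5,4):1·4+6→10
@6  (6,1):24·5+0→120, (6,2):50·5+24→274, (6,3):35·5+50→225, (6,4):10·5+35→85
@7  (7,1):120·6+0→720, (7,2):274·6+120→1764, (7,3):225·6+274→1624, (7,4):85·6+225→735
Read c(7,1) = 720, c(7,2) = 1764, c(7,3) = 1624, c(7,4) = 735.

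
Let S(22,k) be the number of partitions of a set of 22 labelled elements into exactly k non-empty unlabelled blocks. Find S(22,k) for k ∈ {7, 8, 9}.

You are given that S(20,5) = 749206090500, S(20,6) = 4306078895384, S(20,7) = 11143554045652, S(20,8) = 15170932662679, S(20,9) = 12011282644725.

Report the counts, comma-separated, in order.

602762379967440, 1142399079991620, 1241963303533920

[21] T[21,6]:6*4306078895384+749206090500=26585679462804 · T[21,7]:7*11143554045652+4306078895384=82310957214948 · T[21,8]:8*15170932662679+11143554045652=132511015347084 · T[21,9]:9*12011282644725+15170932662679=123272476465204
[22] T[22,7]:7*82310957214948+26585679462804=602762379967440 · T[22,8]:8*132511015347084+82310957214948=1142399079991620 · T[22,9]:9*123272476465204+132511015347084=1241963303533920
Read S(22,7) = 602762379967440, S(22,8) = 1142399079991620, S(22,9) = 1241963303533920.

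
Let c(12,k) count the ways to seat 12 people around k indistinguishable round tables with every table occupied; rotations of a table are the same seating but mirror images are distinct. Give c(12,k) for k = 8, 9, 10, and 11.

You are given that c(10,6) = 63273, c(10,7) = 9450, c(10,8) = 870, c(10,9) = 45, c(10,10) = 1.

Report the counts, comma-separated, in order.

357423, 32670, 1925, 66

@11  (11,7):9450·10+63273→157773, (11,8):870·10+9450→18150, (11,9):45·10+870→1320, (11,10):1·10+45→55, (11,11):0·10+1→1
@12  (12,8):18150·11+157773→357423, (12,9):1320·11+18150→32670, (12,10):55·11+1320→1925, (12,11):1·11+55→66
Read c(12,8) = 357423, c(12,9) = 32670, c(12,10) = 1925, c(12,11) = 66.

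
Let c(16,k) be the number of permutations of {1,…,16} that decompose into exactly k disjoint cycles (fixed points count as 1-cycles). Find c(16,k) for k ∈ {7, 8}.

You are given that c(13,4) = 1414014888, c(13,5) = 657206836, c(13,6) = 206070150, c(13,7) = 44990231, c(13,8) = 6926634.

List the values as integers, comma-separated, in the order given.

r14: T_14,5=13×657206836+1414014888=9957703756; T_14,6=13×206070150+657206836=3336118786; T_14,7=13×44990231+206070150=790943153; T_14,8=13×6926634+44990231=135036473
r15: T_15,6=14×3336118786+9957703756=56663366760; T_15,7=14×790943153+3336118786=14409322928; T_15,8=14×135036473+790943153=2681453775
r16: T_16,7=15×14409322928+56663366760=272803210680; T_16,8=15×2681453775+14409322928=54631129553
Read c(16,7) = 272803210680, c(16,8) = 54631129553.

272803210680, 54631129553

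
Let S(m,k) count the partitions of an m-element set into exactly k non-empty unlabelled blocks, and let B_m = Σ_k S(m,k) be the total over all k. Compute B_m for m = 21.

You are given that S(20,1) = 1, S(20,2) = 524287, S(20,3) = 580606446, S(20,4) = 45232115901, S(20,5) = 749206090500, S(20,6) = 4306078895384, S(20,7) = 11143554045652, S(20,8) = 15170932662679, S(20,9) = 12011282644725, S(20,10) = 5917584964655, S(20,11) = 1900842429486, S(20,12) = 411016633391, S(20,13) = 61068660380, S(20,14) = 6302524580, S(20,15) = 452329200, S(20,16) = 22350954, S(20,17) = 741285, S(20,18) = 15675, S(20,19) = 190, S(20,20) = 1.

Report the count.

474869816156751

row 21: T[21][1]=1·1+0=1  T[21][2]=2·524287+1=1048575  T[21][3]=3·580606446+524287=1742343625  T[21][4]=4·45232115901+580606446=181509070050  T[21][5]=5·749206090500+45232115901=3791262568401  T[21][6]=6·4306078895384+749206090500=26585679462804  T[21][7]=7·11143554045652+4306078895384=82310957214948  T[21][8]=8·15170932662679+11143554045652=132511015347084  T[21][9]=9·12011282644725+15170932662679=123272476465204  T[21][10]=10·5917584964655+12011282644725=71187132291275  T[21][11]=11·1900842429486+5917584964655=26826851689001  T[21][12]=12·411016633391+1900842429486=6833042030178  T[21][13]=13·61068660380+411016633391=1204909218331  T[21][14]=14·6302524580+61068660380=149304004500  T[21][15]=15·452329200+6302524580=13087462580  T[21][16]=16·22350954+452329200=809944464  T[21][17]=17·741285+22350954=34952799  T[21][18]=18·15675+741285=1023435  T[21][19]=19·190+15675=19285  T[21][20]=20·1+190=210  T[21][21]=21·0+1=1
B_21 = ΣS(21,k) = 1+1048575+1742343625+181509070050+3791262568401+26585679462804+82310957214948+132511015347084+123272476465204+71187132291275+26826851689001+6833042030178+1204909218331+149304004500+13087462580+809944464+34952799+1023435+19285+210+1 = 474869816156751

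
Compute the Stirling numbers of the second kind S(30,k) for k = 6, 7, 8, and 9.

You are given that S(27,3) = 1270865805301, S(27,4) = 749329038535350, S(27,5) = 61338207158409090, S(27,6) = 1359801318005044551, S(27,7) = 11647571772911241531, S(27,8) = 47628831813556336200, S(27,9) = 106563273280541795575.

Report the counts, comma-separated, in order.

299310102746948685757, 4168916722553086402080, 26383018684048108297800, 88300984248924568770870

@28  (28,4):749329038535350·4+1270865805301→2998587019946701, (28,5):61338207158409090·5+749329038535350→307440364830580800, (28,6):1359801318005044551·6+61338207158409090→8220146115188676396, (28,7):11647571772911241531·7+1359801318005044551→82892803728383735268, (28,8):47628831813556336200·8+11647571772911241531→392678226281361931131, (28,9):106563273280541795575·9+47628831813556336200→1006698291338432496375
@29  (29,5):307440364830580800·5+2998587019946701→1540200411172850701, (29,6):8220146115188676396·6+307440364830580800→49628317055962639176, (29,7):82892803728383735268·7+8220146115188676396→588469772213874823272, (29,8):392678226281361931131·8+82892803728383735268→3224318613979279184316, (29,9):1006698291338432496375·9+392678226281361931131→9452962848327254398506
@30  (30,6):49628317055962639176·6+1540200411172850701→299310102746948685757, (30,7):588469772213874823272·7+49628317055962639176→4168916722553086402080, (30,8):3224318613979279184316·8+588469772213874823272→26383018684048108297800, (30,9):9452962848327254398506·9+3224318613979279184316→88300984248924568770870
Read S(30,6) = 299310102746948685757, S(30,7) = 4168916722553086402080, S(30,8) = 26383018684048108297800, S(30,9) = 88300984248924568770870.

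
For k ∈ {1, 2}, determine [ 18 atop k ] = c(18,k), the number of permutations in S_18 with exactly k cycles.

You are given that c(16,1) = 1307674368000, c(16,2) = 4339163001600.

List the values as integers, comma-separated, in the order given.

355687428096000, 1223405590579200

row 17: T[17][1]=16·1307674368000+0=20922789888000  T[17][2]=16·4339163001600+1307674368000=70734282393600
row 18: T[18][1]=17·20922789888000+0=355687428096000  T[18][2]=17·70734282393600+20922789888000=1223405590579200
Read c(18,1) = 355687428096000, c(18,2) = 1223405590579200.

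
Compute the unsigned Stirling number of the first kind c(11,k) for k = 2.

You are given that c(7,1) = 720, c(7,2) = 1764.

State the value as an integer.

10628640

@8  (8,1):720·7+0→5040, (8,2):1764·7+720→13068
@9  (9,1):5040·8+0→40320, (9,2):13068·8+5040→109584
@10  (10,1):40320·9+0→362880, (10,2):109584·9+40320→1026576
@11  (11,2):1026576·10+362880→10628640
Read c(11,2) = 10628640.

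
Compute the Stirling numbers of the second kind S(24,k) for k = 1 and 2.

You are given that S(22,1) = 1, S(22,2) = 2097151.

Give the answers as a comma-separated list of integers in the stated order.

1, 8388607

r23: T_23,1=1×1+0=1; T_23,2=2×2097151+1=4194303
r24: T_24,1=1×1+0=1; T_24,2=2×4194303+1=8388607
Read S(24,1) = 1, S(24,2) = 8388607.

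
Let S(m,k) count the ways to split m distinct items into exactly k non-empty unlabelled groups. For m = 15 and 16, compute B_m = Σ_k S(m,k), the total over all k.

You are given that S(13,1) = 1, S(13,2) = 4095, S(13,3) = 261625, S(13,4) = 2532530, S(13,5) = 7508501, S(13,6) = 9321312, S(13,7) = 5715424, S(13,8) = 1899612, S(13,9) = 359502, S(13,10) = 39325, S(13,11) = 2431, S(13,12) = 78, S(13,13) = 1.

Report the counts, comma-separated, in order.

@14  (14,1):1·1+0→1, (14,2):4095·2+1→8191, (14,3):261625·3+4095→788970, (14,4):2532530·4+261625→10391745, (14,5):7508501·5+2532530→40075035, (14,6):9321312·6+7508501→63436373, (14,7):5715424·7+9321312→49329280, (14,8):1899612·8+5715424→20912320, (14,9):359502·9+1899612→5135130, (14,10):39325·10+359502→752752, (14,11):2431·11+39325→66066, (14,12):78·12+2431→3367, (14,13):1·13+78→91, (14,14):0·14+1→1
@15  (15,1):1·1+0→1, (15,2):8191·2+1→16383, (15,3):788970·3+8191→2375101, (15,4):10391745·4+788970→42355950, (15,5):40075035·5+10391745→210766920, (15,6):63436373·6+40075035→420693273, (15,7):49329280·7+63436373→408741333, (15,8):20912320·8+49329280→216627840, (15,9):5135130·9+20912320→67128490, (15,10):752752·10+5135130→12662650, (15,11):66066·11+752752→1479478, (15,12):3367·12+66066→106470, (15,13):91·13+3367→4550, (15,14):1·14+91→105, (15,15):0·15+1→1
@16  (16,1):1·1+0→1, (16,2):16383·2+1→32767, (16,3):2375101·3+16383→7141686, (16,4):42355950·4+2375101→171798901, (16,5):210766920·5+42355950→1096190550, (16,6):420693273·6+210766920→2734926558, (16,7):408741333·7+420693273→3281882604, (16,8):216627840·8+408741333→2141764053, (16,9):67128490·9+216627840→820784250, (16,10):12662650·10+67128490→193754990, (16,11):1479478·11+12662650→28936908, (16,12):106470·12+1479478→2757118, (16,13):4550·13+106470→165620, (16,14):105·14+4550→6020, (16,15):1·15+105→120, (16,16):0·16+1→1
B_15 = ΣS(15,k) = 1+16383+2375101+42355950+210766920+420693273+408741333+216627840+67128490+12662650+1479478+106470+4550+105+1 = 1382958545
B_16 = ΣS(16,k) = 1+32767+7141686+171798901+1096190550+2734926558+3281882604+2141764053+820784250+193754990+28936908+2757118+165620+6020+120+1 = 10480142147

1382958545, 10480142147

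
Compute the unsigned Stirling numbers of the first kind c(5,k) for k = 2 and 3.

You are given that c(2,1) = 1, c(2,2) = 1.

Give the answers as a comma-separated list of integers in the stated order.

50, 35

i=3: T(3,1)=0+2·1=2 | T(3,2)=1+2·1=3 | T(3,3)=1+2·0=1
i=4: T(4,1)=0+3·2=6 | T(4,2)=2+3·3=11 | T(4,3)=3+3·1=6
i=5: T(5,2)=6+4·11=50 | T(5,3)=11+4·6=35
Read c(5,2) = 50, c(5,3) = 35.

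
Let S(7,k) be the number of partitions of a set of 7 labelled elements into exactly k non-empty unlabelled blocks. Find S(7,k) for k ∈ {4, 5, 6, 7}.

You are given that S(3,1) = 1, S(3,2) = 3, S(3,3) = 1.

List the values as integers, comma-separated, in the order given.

350, 140, 21, 1

i=4: T(4,1)=0+1·1=1 | T(4,2)=1+2·3=7 | T(4,3)=3+3·1=6 | T(4,4)=1+4·0=1
i=5: T(5,2)=1+2·7=15 | T(5,3)=7+3·6=25 | T(5,4)=6+4·1=10 | T(5,5)=1+5·0=1
i=6: T(6,3)=15+3·25=90 | T(6,4)=25+4·10=65 | T(6,5)=10+5·1=15 | T(6,6)=1+6·0=1
i=7: T(7,4)=90+4·65=350 | T(7,5)=65+5·15=140 | T(7,6)=15+6·1=21 | T(7,7)=1+7·0=1
Read S(7,4) = 350, S(7,5) = 140, S(7,6) = 21, S(7,7) = 1.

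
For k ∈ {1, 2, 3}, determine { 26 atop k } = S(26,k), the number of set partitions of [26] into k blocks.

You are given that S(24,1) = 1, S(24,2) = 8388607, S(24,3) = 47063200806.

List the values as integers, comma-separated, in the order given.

r25: T_25,1=1×1+0=1; T_25,2=2×8388607+1=16777215; T_25,3=3×47063200806+8388607=141197991025
r26: T_26,1=1×1+0=1; T_26,2=2×16777215+1=33554431; T_26,3=3×141197991025+16777215=423610750290
Read S(26,1) = 1, S(26,2) = 33554431, S(26,3) = 423610750290.

1, 33554431, 423610750290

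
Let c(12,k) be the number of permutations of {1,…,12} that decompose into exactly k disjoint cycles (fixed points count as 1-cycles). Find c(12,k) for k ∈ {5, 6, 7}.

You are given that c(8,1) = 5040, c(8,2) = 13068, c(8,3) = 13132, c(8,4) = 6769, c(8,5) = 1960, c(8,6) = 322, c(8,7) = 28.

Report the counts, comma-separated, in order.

45995730, 13339535, 2637558

[9] T[9,2]:8*13068+5040=109584 · T[9,3]:8*13132+13068=118124 · T[9,4]:8*6769+13132=67284 · T[9,5]:8*1960+6769=22449 · T[9,6]:8*322+1960=4536 · T[9,7]:8*28+322=546
[10] T[10,3]:9*118124+109584=1172700 · T[10,4]:9*67284+118124=723680 · T[10,5]:9*22449+67284=269325 · T[10,6]:9*4536+22449=63273 · T[10,7]:9*546+4536=9450
[11] T[11,4]:10*723680+1172700=8409500 · T[11,5]:10*269325+723680=3416930 · T[11,6]:10*63273+269325=902055 · T[11,7]:10*9450+63273=157773
[12] T[12,5]:11*3416930+8409500=45995730 · T[12,6]:11*902055+3416930=13339535 · T[12,7]:11*157773+902055=2637558
Read c(12,5) = 45995730, c(12,6) = 13339535, c(12,7) = 2637558.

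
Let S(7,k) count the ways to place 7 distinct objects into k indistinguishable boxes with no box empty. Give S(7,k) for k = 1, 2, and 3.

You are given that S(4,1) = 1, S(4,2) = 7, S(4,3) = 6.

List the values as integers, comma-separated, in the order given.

row 5: T[5][1]=1·1+0=1  T[5][2]=2·7+1=15  T[5][3]=3·6+7=25
row 6: T[6][1]=1·1+0=1  T[6][2]=2·15+1=31  T[6][3]=3·25+15=90
row 7: T[7][1]=1·1+0=1  T[7][2]=2·31+1=63  T[7][3]=3·90+31=301
Read S(7,1) = 1, S(7,2) = 63, S(7,3) = 301.

1, 63, 301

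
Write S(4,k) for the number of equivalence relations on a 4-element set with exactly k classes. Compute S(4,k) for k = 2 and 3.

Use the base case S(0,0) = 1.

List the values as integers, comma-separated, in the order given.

@1  (1,1):0·1+1→1
@2  (2,1):1·1+0→1, (2,2):0·2+1→1
@3  (3,1):1·1+0→1, (3,2):1·2+1→3, (3,3):0·3+1→1
@4  (4,2):3·2+1→7, (4,3):1·3+3→6
Read S(4,2) = 7, S(4,3) = 6.

7, 6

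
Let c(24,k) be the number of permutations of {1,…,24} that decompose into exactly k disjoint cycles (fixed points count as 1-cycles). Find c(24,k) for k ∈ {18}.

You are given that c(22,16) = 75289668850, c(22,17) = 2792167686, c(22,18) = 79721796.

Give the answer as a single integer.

241276443496

row 23: T[23][17]=22·2792167686+75289668850=136717357942  T[23][18]=22·79721796+2792167686=4546047198
row 24: T[24][18]=23·4546047198+136717357942=241276443496
Read c(24,18) = 241276443496.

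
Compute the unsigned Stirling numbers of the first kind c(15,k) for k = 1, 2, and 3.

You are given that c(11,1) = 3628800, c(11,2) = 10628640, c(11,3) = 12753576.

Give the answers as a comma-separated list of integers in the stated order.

87178291200, 283465647360, 392156797824

row 12: T[12][1]=11·3628800+0=39916800  T[12][2]=11·10628640+3628800=120543840  T[12][3]=11·12753576+10628640=150917976
row 13: T[13][1]=12·39916800+0=479001600  T[13][2]=12·120543840+39916800=1486442880  T[13][3]=12·150917976+120543840=1931559552
row 14: T[14][1]=13·479001600+0=6227020800  T[14][2]=13·1486442880+479001600=19802759040  T[14][3]=13·1931559552+1486442880=26596717056
row 15: T[15][1]=14·6227020800+0=87178291200  T[15][2]=14·19802759040+6227020800=283465647360  T[15][3]=14·26596717056+19802759040=392156797824
Read c(15,1) = 87178291200, c(15,2) = 283465647360, c(15,3) = 392156797824.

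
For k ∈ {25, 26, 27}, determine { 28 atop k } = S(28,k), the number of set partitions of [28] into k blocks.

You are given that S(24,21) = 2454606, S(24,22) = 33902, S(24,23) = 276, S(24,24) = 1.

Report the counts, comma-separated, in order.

r25: T_25,22=22×33902+2454606=3200450; T_25,23=23×276+33902=40250; T_25,24=24×1+276=300; T_25,25=25×0+1=1
r26: T_26,23=23×40250+3200450=4126200; T_26,24=24×300+40250=47450; T_26,25=25×1+300=325; T_26,26=26×0+1=1
r27: T_27,24=24×47450+4126200=5265000; T_27,25=25×325+47450=55575; T_27,26=26×1+325=351; T_27,27=27×0+1=1
r28: T_28,25=25×55575+5265000=6654375; T_28,26=26×351+55575=64701; T_28,27=27×1+351=378
Read S(28,25) = 6654375, S(28,26) = 64701, S(28,27) = 378.

6654375, 64701, 378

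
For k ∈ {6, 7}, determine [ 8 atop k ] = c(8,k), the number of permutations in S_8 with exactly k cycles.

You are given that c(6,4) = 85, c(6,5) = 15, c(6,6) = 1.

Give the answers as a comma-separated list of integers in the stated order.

322, 28

@7  (7,5):15·6+85→175, (7,6):1·6+15→21, (7,7):0·6+1→1
@8  (8,6):21·7+175→322, (8,7):1·7+21→28
Read c(8,6) = 322, c(8,7) = 28.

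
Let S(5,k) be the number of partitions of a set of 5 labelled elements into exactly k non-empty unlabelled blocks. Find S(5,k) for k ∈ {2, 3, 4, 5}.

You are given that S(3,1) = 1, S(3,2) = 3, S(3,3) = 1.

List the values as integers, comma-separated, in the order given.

i=4: T(4,1)=0+1·1=1 | T(4,2)=1+2·3=7 | T(4,3)=3+3·1=6 | T(4,4)=1+4·0=1
i=5: T(5,2)=1+2·7=15 | T(5,3)=7+3·6=25 | T(5,4)=6+4·1=10 | T(5,5)=1+5·0=1
Read S(5,2) = 15, S(5,3) = 25, S(5,4) = 10, S(5,5) = 1.

15, 25, 10, 1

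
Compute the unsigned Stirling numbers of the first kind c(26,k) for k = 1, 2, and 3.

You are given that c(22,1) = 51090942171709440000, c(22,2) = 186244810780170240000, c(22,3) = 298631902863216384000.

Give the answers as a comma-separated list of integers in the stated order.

@23  (23,1):51090942171709440000·22+0→1124000727777607680000, (23,2):186244810780170240000·22+51090942171709440000→4148476779335454720000, (23,3):298631902863216384000·22+186244810780170240000→6756146673770930688000
@24  (24,1):1124000727777607680000·23+0→25852016738884976640000, (24,2):4148476779335454720000·23+1124000727777607680000→96538966652493066240000, (24,3):6756146673770930688000·23+4148476779335454720000→159539850276066860544000
@25  (25,1):25852016738884976640000·24+0→620448401733239439360000, (25,2):96538966652493066240000·24+25852016738884976640000→2342787216398718566400000, (25,3):159539850276066860544000·24+96538966652493066240000→3925495373278097719296000
@26  (26,1):620448401733239439360000·25+0→15511210043330985984000000, (26,2):2342787216398718566400000·25+620448401733239439360000→59190128811701203599360000, (26,3):3925495373278097719296000·25+2342787216398718566400000→100480171548351161548800000
Read c(26,1) = 15511210043330985984000000, c(26,2) = 59190128811701203599360000, c(26,3) = 100480171548351161548800000.

15511210043330985984000000, 59190128811701203599360000, 100480171548351161548800000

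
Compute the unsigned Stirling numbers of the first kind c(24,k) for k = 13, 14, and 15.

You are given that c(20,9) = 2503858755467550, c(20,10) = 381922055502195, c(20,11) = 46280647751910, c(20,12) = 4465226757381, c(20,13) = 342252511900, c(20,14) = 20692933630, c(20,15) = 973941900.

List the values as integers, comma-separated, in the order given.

@21  (21,10):381922055502195·20+2503858755467550→10142299865511450, (21,11):46280647751910·20+381922055502195→1307535010540395, (21,12):4465226757381·20+46280647751910→135585182899530, (21,13):342252511900·20+4465226757381→11310276995381, (21,14):20692933630·20+342252511900→756111184500, (21,15):973941900·20+20692933630→40171771630
@22  (22,11):1307535010540395·21+10142299865511450→37600535086859745, (22,12):135585182899530·21+1307535010540395→4154823851430525, (22,13):11310276995381·21+135585182899530→373100999802531, (22,14):756111184500·21+11310276995381→27188611869881, (22,15):40171771630·21+756111184500→1599718388730
@23  (23,12):4154823851430525·22+37600535086859745→129006659818331295, (23,13):373100999802531·22+4154823851430525→12363045847086207, (23,14):27188611869881·22+373100999802531→971250460939913, (23,15):1599718388730·22+27188611869881→62382416421941
@24  (24,13):12363045847086207·23+129006659818331295→413356714301314056, (24,14):971250460939913·23+12363045847086207→34701806448704206, (24,15):62382416421941·23+971250460939913→2406046038644556
Read c(24,13) = 413356714301314056, c(24,14) = 34701806448704206, c(24,15) = 2406046038644556.

413356714301314056, 34701806448704206, 2406046038644556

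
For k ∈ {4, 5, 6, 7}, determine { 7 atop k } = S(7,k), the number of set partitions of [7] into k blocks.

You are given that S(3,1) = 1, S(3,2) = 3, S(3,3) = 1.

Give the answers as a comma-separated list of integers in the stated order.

row 4: T[4][1]=1·1+0=1  T[4][2]=2·3+1=7  T[4][3]=3·1+3=6  T[4][4]=4·0+1=1
row 5: T[5][2]=2·7+1=15  T[5][3]=3·6+7=25  T[5][4]=4·1+6=10  T[5][5]=5·0+1=1
row 6: T[6][3]=3·25+15=90  T[6][4]=4·10+25=65  T[6][5]=5·1+10=15  T[6][6]=6·0+1=1
row 7: T[7][4]=4·65+90=350  T[7][5]=5·15+65=140  T[7][6]=6·1+15=21  T[7][7]=7·0+1=1
Read S(7,4) = 350, S(7,5) = 140, S(7,6) = 21, S(7,7) = 1.

350, 140, 21, 1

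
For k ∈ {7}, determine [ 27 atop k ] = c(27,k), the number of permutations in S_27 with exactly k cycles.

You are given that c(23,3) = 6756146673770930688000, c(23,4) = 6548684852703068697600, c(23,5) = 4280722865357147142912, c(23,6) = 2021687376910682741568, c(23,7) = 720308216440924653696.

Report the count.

r24: T_24,4=23×6548684852703068697600+6756146673770930688000=157375898285941510732800; T_24,5=23×4280722865357147142912+6548684852703068697600=105005310755917452984576; T_24,6=23×2021687376910682741568+4280722865357147142912=50779532534302850198976; T_24,7=23×720308216440924653696+2021687376910682741568=18588776355051949776576
r25: T_25,5=24×105005310755917452984576+157375898285941510732800=2677503356427960382362624; T_25,6=24×50779532534302850198976+105005310755917452984576=1323714091579185857760000; T_25,7=24×18588776355051949776576+50779532534302850198976=496910165055549644836800
r26: T_26,6=25×1323714091579185857760000+2677503356427960382362624=35770355645907606826362624; T_26,7=25×496910165055549644836800+1323714091579185857760000=13746468217967926978680000
r27: T_27,7=26×13746468217967926978680000+35770355645907606826362624=393178529313073708272042624
Read c(27,7) = 393178529313073708272042624.

393178529313073708272042624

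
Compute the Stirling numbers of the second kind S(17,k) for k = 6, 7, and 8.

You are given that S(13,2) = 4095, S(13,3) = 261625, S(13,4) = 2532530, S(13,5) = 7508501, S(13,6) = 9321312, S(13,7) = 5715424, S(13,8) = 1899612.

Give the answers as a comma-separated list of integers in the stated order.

17505749898, 25708104786, 20415995028

i=14: T(14,3)=4095+3·261625=788970 | T(14,4)=261625+4·2532530=10391745 | T(14,5)=2532530+5·7508501=40075035 | T(14,6)=7508501+6·9321312=63436373 | T(14,7)=9321312+7·5715424=49329280 | T(14,8)=5715424+8·1899612=20912320
i=15: T(15,4)=788970+4·10391745=42355950 | T(15,5)=10391745+5·40075035=210766920 | T(15,6)=40075035+6·63436373=420693273 | T(15,7)=63436373+7·49329280=408741333 | T(15,8)=49329280+8·20912320=216627840
i=16: T(16,5)=42355950+5·210766920=1096190550 | T(16,6)=210766920+6·420693273=2734926558 | T(16,7)=420693273+7·408741333=3281882604 | T(16,8)=408741333+8·216627840=2141764053
i=17: T(17,6)=1096190550+6·2734926558=17505749898 | T(17,7)=2734926558+7·3281882604=25708104786 | T(17,8)=3281882604+8·2141764053=20415995028
Read S(17,6) = 17505749898, S(17,7) = 25708104786, S(17,8) = 20415995028.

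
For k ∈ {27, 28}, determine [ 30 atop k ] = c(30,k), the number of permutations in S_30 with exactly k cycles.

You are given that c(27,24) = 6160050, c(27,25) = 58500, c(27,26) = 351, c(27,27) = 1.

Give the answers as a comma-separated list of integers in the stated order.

i=28: T(28,25)=6160050+27·58500=7739550 | T(28,26)=58500+27·351=67977 | T(28,27)=351+27·1=378 | T(28,28)=1+27·0=1
i=29: T(29,26)=7739550+28·67977=9642906 | T(29,27)=67977+28·378=78561 | T(29,28)=378+28·1=406
i=30: T(30,27)=9642906+29·78561=11921175 | T(30,28)=78561+29·406=90335
Read c(30,27) = 11921175, c(30,28) = 90335.

11921175, 90335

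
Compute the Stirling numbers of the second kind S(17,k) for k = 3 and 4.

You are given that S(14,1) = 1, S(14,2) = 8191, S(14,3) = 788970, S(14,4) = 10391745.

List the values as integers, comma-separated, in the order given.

21457825, 694337290

i=15: T(15,1)=0+1·1=1 | T(15,2)=1+2·8191=16383 | T(15,3)=8191+3·788970=2375101 | T(15,4)=788970+4·10391745=42355950
i=16: T(16,2)=1+2·16383=32767 | T(16,3)=16383+3·2375101=7141686 | T(16,4)=2375101+4·42355950=171798901
i=17: T(17,3)=32767+3·7141686=21457825 | T(17,4)=7141686+4·171798901=694337290
Read S(17,3) = 21457825, S(17,4) = 694337290.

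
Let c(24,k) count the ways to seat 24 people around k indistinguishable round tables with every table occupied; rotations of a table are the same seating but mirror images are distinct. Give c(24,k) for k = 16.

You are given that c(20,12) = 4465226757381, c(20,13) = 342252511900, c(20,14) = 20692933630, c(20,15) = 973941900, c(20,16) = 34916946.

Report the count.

r21: T_21,13=20×342252511900+4465226757381=11310276995381; T_21,14=20×20692933630+342252511900=756111184500; T_21,15=20×973941900+20692933630=40171771630; T_21,16=20×34916946+973941900=1672280820
r22: T_22,14=21×756111184500+11310276995381=27188611869881; T_22,15=21×40171771630+756111184500=1599718388730; T_22,16=21×1672280820+40171771630=75289668850
r23: T_23,15=22×1599718388730+27188611869881=62382416421941; T_23,16=22×75289668850+1599718388730=3256091103430
r24: T_24,16=23×3256091103430+62382416421941=137272511800831
Read c(24,16) = 137272511800831.

137272511800831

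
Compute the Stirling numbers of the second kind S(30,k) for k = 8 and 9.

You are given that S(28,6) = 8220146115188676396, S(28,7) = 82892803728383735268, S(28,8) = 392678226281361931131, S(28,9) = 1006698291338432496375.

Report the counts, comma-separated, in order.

26383018684048108297800, 88300984248924568770870

i=29: T(29,7)=8220146115188676396+7·82892803728383735268=588469772213874823272 | T(29,8)=82892803728383735268+8·392678226281361931131=3224318613979279184316 | T(29,9)=392678226281361931131+9·1006698291338432496375=9452962848327254398506
i=30: T(30,8)=588469772213874823272+8·3224318613979279184316=26383018684048108297800 | T(30,9)=3224318613979279184316+9·9452962848327254398506=88300984248924568770870
Read S(30,8) = 26383018684048108297800, S(30,9) = 88300984248924568770870.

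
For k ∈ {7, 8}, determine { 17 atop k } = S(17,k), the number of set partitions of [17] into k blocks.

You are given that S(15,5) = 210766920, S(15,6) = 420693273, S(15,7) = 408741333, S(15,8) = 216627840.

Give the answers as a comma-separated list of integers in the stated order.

25708104786, 20415995028

r16: T_16,6=6×420693273+210766920=2734926558; T_16,7=7×408741333+420693273=3281882604; T_16,8=8×216627840+408741333=2141764053
r17: T_17,7=7×3281882604+2734926558=25708104786; T_17,8=8×2141764053+3281882604=20415995028
Read S(17,7) = 25708104786, S(17,8) = 20415995028.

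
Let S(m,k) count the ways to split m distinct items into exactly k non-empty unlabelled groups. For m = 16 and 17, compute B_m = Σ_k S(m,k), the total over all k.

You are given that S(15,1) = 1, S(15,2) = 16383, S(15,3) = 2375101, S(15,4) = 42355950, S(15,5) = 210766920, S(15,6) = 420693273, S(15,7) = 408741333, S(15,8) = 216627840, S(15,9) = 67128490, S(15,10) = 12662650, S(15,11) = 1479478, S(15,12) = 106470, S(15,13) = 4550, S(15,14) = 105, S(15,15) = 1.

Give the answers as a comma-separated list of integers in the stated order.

10480142147, 82864869804

row 16: T[16][1]=1·1+0=1  T[16][2]=2·16383+1=32767  T[16][3]=3·2375101+16383=7141686  T[16][4]=4·42355950+2375101=171798901  T[16][5]=5·210766920+42355950=1096190550  T[16][6]=6·420693273+210766920=2734926558  T[16][7]=7·408741333+420693273=3281882604  T[16][8]=8·216627840+408741333=2141764053  T[16][9]=9·67128490+216627840=820784250  T[16][10]=10·12662650+67128490=193754990  T[16][11]=11·1479478+12662650=28936908  T[16][12]=12·106470+1479478=2757118  T[16][13]=13·4550+106470=165620  T[16][14]=14·105+4550=6020  T[16][15]=15·1+105=120  T[16][16]=16·0+1=1
row 17: T[17][1]=1·1+0=1  T[17][2]=2·32767+1=65535  T[17][3]=3·7141686+32767=21457825  T[17][4]=4·171798901+7141686=694337290  T[17][5]=5·1096190550+171798901=5652751651  T[17][6]=6·2734926558+1096190550=17505749898  T[17][7]=7·3281882604+2734926558=25708104786  T[17][8]=8·2141764053+3281882604=20415995028  T[17][9]=9·820784250+2141764053=9528822303  T[17][10]=10·193754990+820784250=2758334150  T[17][11]=11·28936908+193754990=512060978  T[17][12]=12·2757118+28936908=62022324  T[17][13]=13·165620+2757118=4910178  T[17][14]=14·6020+165620=249900  T[17][15]=15·120+6020=7820  T[17][16]=16·1+120=136  T[17][17]=17·0+1=1
B_16 = ΣS(16,k) = 1+32767+7141686+171798901+1096190550+2734926558+3281882604+2141764053+820784250+193754990+28936908+2757118+165620+6020+120+1 = 10480142147
B_17 = ΣS(17,k) = 1+65535+21457825+694337290+5652751651+17505749898+25708104786+20415995028+9528822303+2758334150+512060978+62022324+4910178+249900+7820+136+1 = 82864869804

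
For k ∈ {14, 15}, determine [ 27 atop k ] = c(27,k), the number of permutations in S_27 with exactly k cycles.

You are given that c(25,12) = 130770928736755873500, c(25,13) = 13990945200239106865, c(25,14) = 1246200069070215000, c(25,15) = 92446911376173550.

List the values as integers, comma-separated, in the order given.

@26  (26,13):13990945200239106865·25+130770928736755873500→480544558742733545125, (26,14):1246200069070215000·25+13990945200239106865→45145946926994481865, (26,15):92446911376173550·25+1246200069070215000→3557372853474553750
@27  (27,14):45145946926994481865·26+480544558742733545125→1654339178844590073615, (27,15):3557372853474553750·26+45145946926994481865→137637641117332879365
Read c(27,14) = 1654339178844590073615, c(27,15) = 137637641117332879365.

1654339178844590073615, 137637641117332879365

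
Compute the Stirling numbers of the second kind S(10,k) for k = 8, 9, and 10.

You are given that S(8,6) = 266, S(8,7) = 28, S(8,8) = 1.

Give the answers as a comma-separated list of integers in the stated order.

[9] T[9,7]:7*28+266=462 · T[9,8]:8*1+28=36 · T[9,9]:9*0+1=1
[10] T[10,8]:8*36+462=750 · T[10,9]:9*1+36=45 · T[10,10]:10*0+1=1
Read S(10,8) = 750, S(10,9) = 45, S(10,10) = 1.

750, 45, 1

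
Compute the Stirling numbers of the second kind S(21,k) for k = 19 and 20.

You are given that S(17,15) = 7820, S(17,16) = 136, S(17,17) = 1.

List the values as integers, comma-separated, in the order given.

19285, 210

[18] T[18,16]:16*136+7820=9996 · T[18,17]:17*1+136=153 · T[18,18]:18*0+1=1
[19] T[19,17]:17*153+9996=12597 · T[19,18]:18*1+153=171 · T[19,19]:19*0+1=1
[20] T[20,18]:18*171+12597=15675 · T[20,19]:19*1+171=190 · T[20,20]:20*0+1=1
[21] T[21,19]:19*190+15675=19285 · T[21,20]:20*1+190=210
Read S(21,19) = 19285, S(21,20) = 210.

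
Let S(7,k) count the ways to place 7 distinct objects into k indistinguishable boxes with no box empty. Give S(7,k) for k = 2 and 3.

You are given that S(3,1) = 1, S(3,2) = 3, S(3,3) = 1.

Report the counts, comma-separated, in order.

63, 301

row 4: T[4][1]=1·1+0=1  T[4][2]=2·3+1=7  T[4][3]=3·1+3=6
row 5: T[5][1]=1·1+0=1  T[5][2]=2·7+1=15  T[5][3]=3·6+7=25
row 6: T[6][1]=1·1+0=1  T[6][2]=2·15+1=31  T[6][3]=3·25+15=90
row 7: T[7][2]=2·31+1=63  T[7][3]=3·90+31=301
Read S(7,2) = 63, S(7,3) = 301.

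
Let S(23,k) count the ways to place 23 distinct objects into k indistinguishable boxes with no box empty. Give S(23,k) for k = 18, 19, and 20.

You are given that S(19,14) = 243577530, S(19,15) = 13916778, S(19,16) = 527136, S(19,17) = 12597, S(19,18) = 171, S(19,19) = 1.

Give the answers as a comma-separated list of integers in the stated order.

i=20: T(20,15)=243577530+15·13916778=452329200 | T(20,16)=13916778+16·527136=22350954 | T(20,17)=527136+17·12597=741285 | T(20,18)=12597+18·171=15675 | T(20,19)=171+19·1=190 | T(20,20)=1+20·0=1
i=21: T(21,16)=452329200+16·22350954=809944464 | T(21,17)=22350954+17·741285=34952799 | T(21,18)=741285+18·15675=1023435 | T(21,19)=15675+19·190=19285 | T(21,20)=190+20·1=210
i=22: T(22,17)=809944464+17·34952799=1404142047 | T(22,18)=34952799+18·1023435=53374629 | T(22,19)=1023435+19·19285=1389850 | T(22,20)=19285+20·210=23485
i=23: T(23,18)=1404142047+18·53374629=2364885369 | T(23,19)=53374629+19·1389850=79781779 | T(23,20)=1389850+20·23485=1859550
Read S(23,18) = 2364885369, S(23,19) = 79781779, S(23,20) = 1859550.

2364885369, 79781779, 1859550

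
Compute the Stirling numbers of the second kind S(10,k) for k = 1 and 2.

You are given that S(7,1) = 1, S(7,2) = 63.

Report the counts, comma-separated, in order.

@8  (8,1):1·1+0→1, (8,2):63·2+1→127
@9  (9,1):1·1+0→1, (9,2):127·2+1→255
@10  (10,1):1·1+0→1, (10,2):255·2+1→511
Read S(10,1) = 1, S(10,2) = 511.

1, 511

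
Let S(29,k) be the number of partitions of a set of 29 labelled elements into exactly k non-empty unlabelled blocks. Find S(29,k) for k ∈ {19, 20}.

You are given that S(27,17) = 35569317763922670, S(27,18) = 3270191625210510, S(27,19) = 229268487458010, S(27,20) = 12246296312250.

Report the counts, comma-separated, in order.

i=28: T(28,18)=35569317763922670+18·3270191625210510=94432767017711850 | T(28,19)=3270191625210510+19·229268487458010=7626292886912700 | T(28,20)=229268487458010+20·12246296312250=474194413703010
i=29: T(29,19)=94432767017711850+19·7626292886912700=239332331869053150 | T(29,20)=7626292886912700+20·474194413703010=17110181160972900
Read S(29,19) = 239332331869053150, S(29,20) = 17110181160972900.

239332331869053150, 17110181160972900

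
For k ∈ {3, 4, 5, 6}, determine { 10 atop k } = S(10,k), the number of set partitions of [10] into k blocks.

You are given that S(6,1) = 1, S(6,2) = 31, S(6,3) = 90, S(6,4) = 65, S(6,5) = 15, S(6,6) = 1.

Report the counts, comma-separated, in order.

9330, 34105, 42525, 22827

@7  (7,1):1·1+0→1, (7,2):31·2+1→63, (7,3):90·3+31→301, (7,4):65·4+90→350, (7,5):15·5+65→140, (7,6):1·6+15→21
@8  (8,1):1·1+0→1, (8,2):63·2+1→127, (8,3):301·3+63→966, (8,4):350·4+301→1701, (8,5):140·5+350→1050, (8,6):21·6+140→266
@9  (9,2):127·2+1→255, (9,3):966·3+127→3025, (9,4):1701·4+966→7770, (9,5):1050·5+1701→6951, (9,6):266·6+1050→2646
@10  (10,3):3025·3+255→9330, (10,4):7770·4+3025→34105, (10,5):6951·5+7770→42525, (10,6):2646·6+6951→22827
Read S(10,3) = 9330, S(10,4) = 34105, S(10,5) = 42525, S(10,6) = 22827.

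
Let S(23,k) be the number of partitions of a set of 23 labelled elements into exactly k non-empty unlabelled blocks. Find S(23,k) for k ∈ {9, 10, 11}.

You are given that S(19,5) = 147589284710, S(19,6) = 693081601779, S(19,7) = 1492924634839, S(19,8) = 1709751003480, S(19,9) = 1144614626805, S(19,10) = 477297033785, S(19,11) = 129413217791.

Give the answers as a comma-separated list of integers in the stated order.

12320068811796900, 9593401297313460, 4864251308951100

[20] T[20,6]:6*693081601779+147589284710=4306078895384 · T[20,7]:7*1492924634839+693081601779=11143554045652 · T[20,8]:8*1709751003480+1492924634839=15170932662679 · T[20,9]:9*1144614626805+1709751003480=12011282644725 · T[20,10]:10*477297033785+1144614626805=5917584964655 · T[20,11]:11*129413217791+477297033785=1900842429486
[21] T[21,7]:7*11143554045652+4306078895384=82310957214948 · T[21,8]:8*15170932662679+11143554045652=132511015347084 · T[21,9]:9*12011282644725+15170932662679=123272476465204 · T[21,10]:10*5917584964655+12011282644725=71187132291275 · T[21,11]:11*1900842429486+5917584964655=26826851689001
[22] T[22,8]:8*132511015347084+82310957214948=1142399079991620 · T[22,9]:9*123272476465204+132511015347084=1241963303533920 · T[22,10]:10*71187132291275+123272476465204=835143799377954 · T[22,11]:11*26826851689001+71187132291275=366282500870286
[23] T[23,9]:9*1241963303533920+1142399079991620=12320068811796900 · T[23,10]:10*835143799377954+1241963303533920=9593401297313460 · T[23,11]:11*366282500870286+835143799377954=4864251308951100
Read S(23,9) = 12320068811796900, S(23,10) = 9593401297313460, S(23,11) = 4864251308951100.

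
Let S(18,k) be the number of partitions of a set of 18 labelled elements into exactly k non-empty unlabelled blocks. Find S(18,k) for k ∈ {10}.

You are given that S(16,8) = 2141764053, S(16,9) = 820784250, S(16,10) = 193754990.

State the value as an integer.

row 17: T[17][9]=9·820784250+2141764053=9528822303  T[17][10]=10·193754990+820784250=2758334150
row 18: T[18][10]=10·2758334150+9528822303=37112163803
Read S(18,10) = 37112163803.

37112163803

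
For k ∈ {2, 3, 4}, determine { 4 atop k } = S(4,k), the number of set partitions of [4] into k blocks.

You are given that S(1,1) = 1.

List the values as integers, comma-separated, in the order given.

7, 6, 1

i=2: T(2,1)=0+1·1=1 | T(2,2)=1+2·0=1
i=3: T(3,1)=0+1·1=1 | T(3,2)=1+2·1=3 | T(3,3)=1+3·0=1
i=4: T(4,2)=1+2·3=7 | T(4,3)=3+3·1=6 | T(4,4)=1+4·0=1
Read S(4,2) = 7, S(4,3) = 6, S(4,4) = 1.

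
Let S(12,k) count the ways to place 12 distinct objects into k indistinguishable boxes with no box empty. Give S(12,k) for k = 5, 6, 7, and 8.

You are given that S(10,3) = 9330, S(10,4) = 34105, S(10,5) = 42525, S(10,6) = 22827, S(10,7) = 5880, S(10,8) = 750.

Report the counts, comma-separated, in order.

1379400, 1323652, 627396, 159027

@11  (11,4):34105·4+9330→145750, (11,5):42525·5+34105→246730, (11,6):22827·6+42525→179487, (11,7):5880·7+22827→63987, (11,8):750·8+5880→11880
@12  (12,5):246730·5+145750→1379400, (12,6):179487·6+246730→1323652, (12,7):63987·7+179487→627396, (12,8):11880·8+63987→159027
Read S(12,5) = 1379400, S(12,6) = 1323652, S(12,7) = 627396, S(12,8) = 159027.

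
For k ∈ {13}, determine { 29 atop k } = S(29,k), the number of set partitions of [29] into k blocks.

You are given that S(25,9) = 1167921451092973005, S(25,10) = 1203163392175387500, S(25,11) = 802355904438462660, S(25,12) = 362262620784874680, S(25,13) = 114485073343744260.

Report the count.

6855064482242755179765

r26: T_26,10=10×1203163392175387500+1167921451092973005=13199555372846848005; T_26,11=11×802355904438462660+1203163392175387500=10029078340998476760; T_26,12=12×362262620784874680+802355904438462660=5149507353856958820; T_26,13=13×114485073343744260+362262620784874680=1850568574253550060
r27: T_27,11=11×10029078340998476760+13199555372846848005=123519417123830092365; T_27,12=12×5149507353856958820+10029078340998476760=71823166587281982600; T_27,13=13×1850568574253550060+5149507353856958820=29206898819153109600
r28: T_28,12=12×71823166587281982600+123519417123830092365=985397416171213883565; T_28,13=13×29206898819153109600+71823166587281982600=451512851236272407400
r29: T_29,13=13×451512851236272407400+985397416171213883565=6855064482242755179765
Read S(29,13) = 6855064482242755179765.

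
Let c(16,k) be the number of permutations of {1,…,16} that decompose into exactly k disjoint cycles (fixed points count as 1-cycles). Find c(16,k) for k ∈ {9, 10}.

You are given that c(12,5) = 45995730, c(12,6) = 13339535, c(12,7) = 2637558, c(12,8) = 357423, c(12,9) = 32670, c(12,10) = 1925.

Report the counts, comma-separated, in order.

i=13: T(13,6)=45995730+12·13339535=206070150 | T(13,7)=13339535+12·2637558=44990231 | T(13,8)=2637558+12·357423=6926634 | T(13,9)=357423+12·32670=749463 | T(13,10)=32670+12·1925=55770
i=14: T(14,7)=206070150+13·44990231=790943153 | T(14,8)=44990231+13·6926634=135036473 | T(14,9)=6926634+13·749463=16669653 | T(14,10)=749463+13·55770=1474473
i=15: T(15,8)=790943153+14·135036473=2681453775 | T(15,9)=135036473+14·16669653=368411615 | T(15,10)=16669653+14·1474473=37312275
i=16: T(16,9)=2681453775+15·368411615=8207628000 | T(16,10)=368411615+15·37312275=928095740
Read c(16,9) = 8207628000, c(16,10) = 928095740.

8207628000, 928095740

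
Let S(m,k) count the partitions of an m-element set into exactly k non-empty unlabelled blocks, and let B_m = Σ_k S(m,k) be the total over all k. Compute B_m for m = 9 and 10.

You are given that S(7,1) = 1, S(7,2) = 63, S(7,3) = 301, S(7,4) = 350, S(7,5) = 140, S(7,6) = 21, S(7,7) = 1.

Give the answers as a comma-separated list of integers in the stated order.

r8: T_8,1=1×1+0=1; T_8,2=2×63+1=127; T_8,3=3×301+63=966; T_8,4=4×350+301=1701; T_8,5=5×140+350=1050; T_8,6=6×21+140=266; T_8,7=7×1+21=28; T_8,8=8×0+1=1
r9: T_9,1=1×1+0=1; T_9,2=2×127+1=255; T_9,3=3×966+127=3025; T_9,4=4×1701+966=7770; T_9,5=5×1050+1701=6951; T_9,6=6×266+1050=2646; T_9,7=7×28+266=462; T_9,8=8×1+28=36; T_9,9=9×0+1=1
r10: T_10,1=1×1+0=1; T_10,2=2×255+1=511; T_10,3=3×3025+255=9330; T_10,4=4×7770+3025=34105; T_10,5=5×6951+7770=42525; T_10,6=6×2646+6951=22827; T_10,7=7×462+2646=5880; T_10,8=8×36+462=750; T_10,9=9×1+36=45; T_10,10=10×0+1=1
B_9 = ΣS(9,k) = 1+255+3025+7770+6951+2646+462+36+1 = 21147
B_10 = ΣS(10,k) = 1+511+9330+34105+42525+22827+5880+750+45+1 = 115975

21147, 115975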